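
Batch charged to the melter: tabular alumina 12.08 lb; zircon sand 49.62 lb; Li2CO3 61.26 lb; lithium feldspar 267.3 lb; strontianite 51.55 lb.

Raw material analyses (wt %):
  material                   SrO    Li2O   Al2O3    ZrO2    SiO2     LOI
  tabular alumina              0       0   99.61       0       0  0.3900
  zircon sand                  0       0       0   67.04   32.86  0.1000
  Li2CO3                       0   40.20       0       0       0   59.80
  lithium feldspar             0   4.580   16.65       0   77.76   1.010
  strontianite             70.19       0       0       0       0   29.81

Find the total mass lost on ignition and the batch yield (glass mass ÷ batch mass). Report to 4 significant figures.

LOI loss = 54.80 lb; glass = 387.0 lb; yield = 87.60%

Values along the way are shown (rounded to four significant figures) between the steps. All internal work keeps full precision from first step to last — a single rounding completes every reported value — all derived quantities (totals, glass mass, five oxide percentages, yield, LOI) are recomputed using the weight values for 387.0 lb of glass at full float precision exactly as shown in the problem or the answer.
Ignition loss by material:
  tabular alumina: 12.08 × 0.003900 = 0.04711 lb
  zircon sand: 49.62 × 0.001000 = 0.04962 lb
  Li2CO3: 61.26 × 0.5980 = 36.63 lb
  lithium feldspar: 267.3 × 0.01010 = 2.700 lb
  strontianite: 51.55 × 0.2981 = 15.37 lb
Total LOI = 54.80 lb
Glass = batch − LOI = 441.8 − 54.80 = 387.0 lb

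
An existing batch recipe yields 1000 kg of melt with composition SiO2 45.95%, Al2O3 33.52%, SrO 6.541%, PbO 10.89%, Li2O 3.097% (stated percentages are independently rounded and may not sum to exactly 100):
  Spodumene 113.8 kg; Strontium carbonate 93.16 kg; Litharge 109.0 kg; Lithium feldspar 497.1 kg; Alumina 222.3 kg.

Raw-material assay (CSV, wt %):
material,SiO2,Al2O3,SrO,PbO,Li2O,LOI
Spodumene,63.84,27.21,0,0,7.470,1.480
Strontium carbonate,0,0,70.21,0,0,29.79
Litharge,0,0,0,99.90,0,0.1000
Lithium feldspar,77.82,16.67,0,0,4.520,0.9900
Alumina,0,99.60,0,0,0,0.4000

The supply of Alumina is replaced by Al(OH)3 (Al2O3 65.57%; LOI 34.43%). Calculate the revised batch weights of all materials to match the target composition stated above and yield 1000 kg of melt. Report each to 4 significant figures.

Revised batch per 1000 kg melt:
  Spodumene: 113.8 kg
  Strontium carbonate: 93.16 kg
  Litharge: 109.0 kg
  Lithium feldspar: 497.1 kg
  Al(OH)3: 337.6 kg
Total batch = 1151 kg; LOI loss = 150.7 kg

Working values are printed rounded to four significant figures alongside each step. All internal work keeps full precision throughout. Exactly one rounding goes into each reported figure; the derived quantities, including ignition loss, net glass mass, five oxide percentages, yield, totals, are rebuilt starting from the weights at 1000 kg of glass at exact precision, as set out in problem or answer.
The oxide mass targets at 1000 kg melt:
  SiO2: 45.95% × 1000 = 459.5 kg
  Al2O3: 33.52% × 1000 = 335.2 kg
  SrO: 6.541% × 1000 = 65.41 kg
  PbO: 10.89% × 1000 = 108.9 kg
  Li2O: 3.097% × 1000 = 30.97 kg
A balance pass over the oxides, with the batch weights as given, at the basis given (summed amounts equal target values inside rounding margins):
  SiO2: 113.8·0.6384 + 497.1·0.7782 = 459.5 kg (target 459.5 kg)
  Al2O3: 113.8·0.2721 + 497.1·0.1667 + 337.6·0.6557 = 335.2 kg (target 335.2 kg)
  SrO: 93.16·0.7021 = 65.41 kg (target 65.41 kg)
  PbO: 109.0·0.9990 = 108.9 kg (target 108.9 kg)
  Li2O: 113.8·0.07470 + 497.1·0.04520 = 30.97 kg (target 30.97 kg)
Glass-mass sanity pass: the batch minus its LOI: 1000 kg (targets for the oxides total 1000 kg; with the basis standing at 1000 kg — any gap is answer rounding).
Batch grand total — Σ batch = 1151 kg; LOI removed, Σ of batch·LOI: 150.7 kg; yield = glass ÷ total batch = 86.90%.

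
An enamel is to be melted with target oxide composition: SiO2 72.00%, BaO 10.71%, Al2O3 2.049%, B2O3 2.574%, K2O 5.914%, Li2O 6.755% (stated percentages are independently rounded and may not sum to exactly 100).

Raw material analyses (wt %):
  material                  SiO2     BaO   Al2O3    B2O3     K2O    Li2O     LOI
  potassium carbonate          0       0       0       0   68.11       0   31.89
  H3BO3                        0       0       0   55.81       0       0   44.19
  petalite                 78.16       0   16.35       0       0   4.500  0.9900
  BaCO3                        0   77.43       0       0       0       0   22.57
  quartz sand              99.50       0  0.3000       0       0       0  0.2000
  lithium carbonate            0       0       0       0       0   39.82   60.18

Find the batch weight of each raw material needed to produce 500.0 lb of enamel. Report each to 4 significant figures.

Working values are displayed, rounded to four significant digits, in the printout — the whole derivation maintains exact precision all the way through — each reported figure is rounded once only. All derived quantities, which include the yield, net glass mass, the six compositions, the totals, LOI, are recomputed in full precision, exactly as printed in either problem or answer, from the weighed amounts per 500.0 lb of glass.
Oxide-by-oxide targets in 500.0 lb enamel:
  SiO2: 72.00% × 500.0 = 360.0 lb
  BaO: 10.71% × 500.0 = 53.55 lb
  Al2O3: 2.049% × 500.0 = 10.24 lb
  B2O3: 2.574% × 500.0 = 12.87 lb
  K2O: 5.914% × 500.0 = 29.57 lb
  Li2O: 6.755% × 500.0 = 33.78 lb
Sums-versus-targets review applying the batch weights above, under the basis named above (target by target, the sums agree once rounding is allowed for):
  SiO2: 56.84·0.7816 + 317.2·0.9950 = 360.0 lb (target 360.0 lb)
  BaO: 69.16·0.7743 = 53.55 lb (target 53.55 lb)
  Al2O3: 56.84·0.1635 + 317.2·0.003000 = 10.24 lb (target 10.24 lb)
  B2O3: 23.06·0.5581 = 12.87 lb (target 12.87 lb)
  K2O: 43.42·0.6811 = 29.57 lb (target 29.57 lb)
  Li2O: 56.84·0.04500 + 78.40·0.3982 = 33.78 lb (target 33.78 lb)
Glass mass check: Σ batch − LOI loss = 500.1 lb (the targets, summed, come to 500.0 lb; against the stated basis, 500.0 lb — a pure rounding effect).
Batch grand total — Σ batch = 588.1 lb; ignition loss, Σ(batch × LOI) = 88.02 lb; yield: glass divided by total = 85.03%.

Batch per 500.0 lb enamel:
  potassium carbonate: 43.42 lb
  H3BO3: 23.06 lb
  petalite: 56.84 lb
  BaCO3: 69.16 lb
  quartz sand: 317.2 lb
  lithium carbonate: 78.40 lb
Total batch = 588.1 lb; LOI loss = 88.02 lb; yield = 85.03%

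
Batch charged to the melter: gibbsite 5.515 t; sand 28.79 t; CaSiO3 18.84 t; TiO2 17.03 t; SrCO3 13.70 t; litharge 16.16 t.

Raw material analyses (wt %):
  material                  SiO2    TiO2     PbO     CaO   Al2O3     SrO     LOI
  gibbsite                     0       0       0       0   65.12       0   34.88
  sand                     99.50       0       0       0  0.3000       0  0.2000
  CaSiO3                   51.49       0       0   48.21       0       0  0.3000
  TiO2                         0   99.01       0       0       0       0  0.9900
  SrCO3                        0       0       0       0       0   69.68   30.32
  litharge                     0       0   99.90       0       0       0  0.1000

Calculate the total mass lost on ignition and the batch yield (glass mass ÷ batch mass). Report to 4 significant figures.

In-progress results appear rounded off to 4 significant digits alongside each step; all internal work holds exact precision all the way through — every reported result receives exactly one rounding. Derived quantities are rebuilt in exact precision (six oxide percentages, net glass mass, yield, ignition loss, totals) from the batch weights on 93.66 t of glass precisely as stated by question or answer.
Per-material ignition loss:
  gibbsite: 5.515 × 0.3488 = 1.924 t
  sand: 28.79 × 0.002000 = 0.05758 t
  CaSiO3: 18.84 × 0.003000 = 0.05652 t
  TiO2: 17.03 × 0.009900 = 0.1686 t
  SrCO3: 13.70 × 0.3032 = 4.154 t
  litharge: 16.16 × 0.001000 = 0.01616 t
Total LOI = 6.376 t
Glass = batch − LOI = 100.0 − 6.376 = 93.66 t

LOI loss = 6.376 t; glass = 93.66 t; yield = 93.63%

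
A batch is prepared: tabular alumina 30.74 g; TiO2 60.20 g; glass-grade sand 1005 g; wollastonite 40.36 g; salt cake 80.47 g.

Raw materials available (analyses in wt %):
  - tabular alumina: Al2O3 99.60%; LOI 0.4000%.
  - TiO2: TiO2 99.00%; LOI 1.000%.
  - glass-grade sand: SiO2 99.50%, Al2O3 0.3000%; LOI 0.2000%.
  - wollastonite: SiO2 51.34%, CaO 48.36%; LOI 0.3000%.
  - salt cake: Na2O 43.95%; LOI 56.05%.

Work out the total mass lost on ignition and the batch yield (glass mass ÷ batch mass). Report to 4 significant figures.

LOI loss = 47.96 g; glass = 1169 g; yield = 96.06%

The intermediate values are shown rounded off to 4 significant figures within the worked lines; all internal work holds full precision at each step — exactly one rounding lands on every reported result; all derived quantities (ignition loss, totals, five oxide percentages, glass mass, the yield) are computed from the batch weights per 1169 g of glass in exact precision as given in problem or answer.
Loss on ignition, line by line:
  tabular alumina: 30.74 × 0.004000 = 0.1230 g
  TiO2: 60.20 × 0.01000 = 0.6020 g
  glass-grade sand: 1005 × 0.002000 = 2.010 g
  wollastonite: 40.36 × 0.003000 = 0.1211 g
  salt cake: 80.47 × 0.5605 = 45.10 g
Total LOI = 47.96 g
Glass = batch − LOI = 1217 − 47.96 = 1169 g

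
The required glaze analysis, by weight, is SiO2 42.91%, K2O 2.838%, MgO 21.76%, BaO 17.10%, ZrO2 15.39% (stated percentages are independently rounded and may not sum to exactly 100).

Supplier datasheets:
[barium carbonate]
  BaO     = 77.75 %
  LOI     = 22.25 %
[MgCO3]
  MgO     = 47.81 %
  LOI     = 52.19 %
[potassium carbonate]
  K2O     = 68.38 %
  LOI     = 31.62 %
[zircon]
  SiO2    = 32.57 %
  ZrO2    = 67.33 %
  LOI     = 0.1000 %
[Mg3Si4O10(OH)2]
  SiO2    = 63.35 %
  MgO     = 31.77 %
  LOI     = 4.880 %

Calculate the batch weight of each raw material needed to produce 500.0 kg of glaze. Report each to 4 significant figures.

Batch per 500.0 kg glaze:
  barium carbonate: 110.0 kg
  MgCO3: 41.56 kg
  potassium carbonate: 20.75 kg
  zircon: 114.3 kg
  Mg3Si4O10(OH)2: 279.9 kg
Total batch = 566.5 kg; LOI loss = 66.50 kg; yield = 88.26%

Values along the way appear with 4-significant-figure rounding in the printout — all arithmetic carries full precision through the solve; every reported result is rounded only once; derived quantities, which include net glass mass, ignition loss, the yield, five oxide percentages, totals, are computed at exact precision, as given in problem or answer, using the weight values at 500.0 kg of glass.
The oxide mass targets at 500.0 kg glaze:
  SiO2: 42.91% × 500.0 = 214.6 kg
  K2O: 2.838% × 500.0 = 14.19 kg
  MgO: 21.76% × 500.0 = 108.8 kg
  BaO: 17.10% × 500.0 = 85.50 kg
  ZrO2: 15.39% × 500.0 = 76.95 kg
A balance pass over the oxides, given the weights on record, versus the basis set out (every target is met by its sum inside rounding margins):
  SiO2: 114.3·0.3257 + 279.9·0.6335 = 214.5 kg (target 214.6 kg)
  K2O: 20.75·0.6838 = 14.19 kg (target 14.19 kg)
  MgO: 41.56·0.4781 + 279.9·0.3177 = 108.8 kg (target 108.8 kg)
  BaO: 110.0·0.7775 = 85.52 kg (target 85.50 kg)
  ZrO2: 114.3·0.6733 = 76.96 kg (target 76.95 kg)
Glass-mass sanity pass: total charge less LOI = 500.0 kg (summing oxide targets gives 500.0 kg; basis as stated: 500.0 kg — differing by rounding only).
Adding the batch up: Σ batch = 566.5 kg; loss to ignition Σ batch·LOI = 66.50 kg; as yield: glass ÷ batch → 88.26%.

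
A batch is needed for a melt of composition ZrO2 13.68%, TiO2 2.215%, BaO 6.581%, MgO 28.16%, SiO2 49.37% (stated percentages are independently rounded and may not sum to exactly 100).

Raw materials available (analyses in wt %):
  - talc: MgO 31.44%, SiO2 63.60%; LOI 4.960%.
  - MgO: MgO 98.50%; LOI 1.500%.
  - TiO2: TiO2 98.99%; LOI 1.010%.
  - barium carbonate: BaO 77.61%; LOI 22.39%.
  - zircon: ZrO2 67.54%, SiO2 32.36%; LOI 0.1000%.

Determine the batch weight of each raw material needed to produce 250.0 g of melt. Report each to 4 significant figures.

In-progress results are shown with 4-significant-figure rounding in the printout; the working math keeps full precision throughout; each reported value takes exactly one rounding. Derived quantities, which include the yield, five oxide percentages, net glass mass, LOI, the totals, are computed at exact precision, as they appear in either problem or answer, using the weight values at 250.0 g of glass.
Target masses of each oxide per 250.0 g melt:
  ZrO2: 13.68% × 250.0 = 34.20 g
  TiO2: 2.215% × 250.0 = 5.538 g
  BaO: 6.581% × 250.0 = 16.45 g
  MgO: 28.16% × 250.0 = 70.40 g
  SiO2: 49.37% × 250.0 = 123.4 g
Sums-versus-targets review per the reported batch figures, under the basis named above (sum by sum, the targets are met up to rounding of the answer):
  ZrO2: 50.64·0.6754 = 34.20 g (target 34.20 g)
  TiO2: 5.594·0.9899 = 5.538 g (target 5.538 g)
  BaO: 21.20·0.7761 = 16.45 g (target 16.45 g)
  MgO: 168.3·0.3144 + 17.75·0.9850 = 70.40 g (target 70.40 g)
  SiO2: 168.3·0.6360 + 50.64·0.3236 = 123.4 g (target 123.4 g)
Glass-mass sanity pass: total charge less LOI = 250.0 g (per-oxide target masses sum to 250.0 g; versus the stated basis of 250.0 g — a pure rounding effect).
Batch total: Σ batch = 263.5 g; the LOI term Σ batch·LOI equals 13.47 g; yield: glass divided by total = 94.89%.

Batch per 250.0 g melt:
  talc: 168.3 g
  MgO: 17.75 g
  TiO2: 5.594 g
  barium carbonate: 21.20 g
  zircon: 50.64 g
Total batch = 263.5 g; LOI loss = 13.47 g; yield = 94.89%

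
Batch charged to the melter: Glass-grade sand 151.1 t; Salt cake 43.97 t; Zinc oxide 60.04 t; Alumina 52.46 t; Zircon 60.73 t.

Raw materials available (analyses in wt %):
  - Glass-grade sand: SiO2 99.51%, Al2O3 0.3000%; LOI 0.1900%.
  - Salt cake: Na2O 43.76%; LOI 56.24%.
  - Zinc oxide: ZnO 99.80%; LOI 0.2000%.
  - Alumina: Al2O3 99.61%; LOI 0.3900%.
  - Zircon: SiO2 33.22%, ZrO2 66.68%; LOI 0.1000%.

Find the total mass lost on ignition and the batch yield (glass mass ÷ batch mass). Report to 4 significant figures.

Mid-chain values are printed (rounded to 4 significant digits) in the printout — the working math keeps exact precision all the way through — exactly one rounding goes into every reported number — derived quantities (glass mass, yield, ignition loss, the totals, the five compositions) are carried starting from the weights per 342.9 t of glass in full float precision as set out in the question or the answer.
Each material's LOI contribution:
  Glass-grade sand: 151.1 × 0.001900 = 0.2871 t
  Salt cake: 43.97 × 0.5624 = 24.73 t
  Zinc oxide: 60.04 × 0.002000 = 0.1201 t
  Alumina: 52.46 × 0.003900 = 0.2046 t
  Zircon: 60.73 × 0.001000 = 0.06073 t
Total LOI = 25.40 t
Glass = batch − LOI = 368.3 − 25.40 = 342.9 t

LOI loss = 25.40 t; glass = 342.9 t; yield = 93.10%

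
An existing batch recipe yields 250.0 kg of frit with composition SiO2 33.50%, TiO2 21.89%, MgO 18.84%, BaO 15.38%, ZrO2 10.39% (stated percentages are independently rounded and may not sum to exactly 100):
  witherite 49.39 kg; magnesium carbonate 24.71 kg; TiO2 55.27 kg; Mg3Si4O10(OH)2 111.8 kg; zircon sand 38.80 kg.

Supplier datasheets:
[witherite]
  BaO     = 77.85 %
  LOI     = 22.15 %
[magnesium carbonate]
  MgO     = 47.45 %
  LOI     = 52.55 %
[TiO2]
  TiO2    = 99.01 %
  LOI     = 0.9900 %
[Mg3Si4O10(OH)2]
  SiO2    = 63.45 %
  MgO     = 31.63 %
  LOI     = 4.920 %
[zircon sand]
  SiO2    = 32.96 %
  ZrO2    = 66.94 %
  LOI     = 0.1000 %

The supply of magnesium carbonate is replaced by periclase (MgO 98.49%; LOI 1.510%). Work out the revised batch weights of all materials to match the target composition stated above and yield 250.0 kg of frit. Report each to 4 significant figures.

Revised batch per 250.0 kg frit:
  witherite: 49.39 kg
  periclase: 11.91 kg
  TiO2: 55.27 kg
  Mg3Si4O10(OH)2: 111.8 kg
  zircon sand: 38.80 kg
Total batch = 267.2 kg; LOI loss = 17.21 kg

All arithmetic keeps full float precision throughout — intermediates are displayed, with 4-significant-figure rounding, across the worked steps — every reported value carries a single rounding; the derived quantities (glass mass, LOI, the totals, yield, the five compositions) are re-derived from the batch weights per 250.0 kg of glass at full float precision, as they appear in problem or answer.
Target oxide masses per 250.0 kg frit:
  SiO2: 33.50% × 250.0 = 83.75 kg
  TiO2: 21.89% × 250.0 = 54.72 kg
  MgO: 18.84% × 250.0 = 47.10 kg
  BaO: 15.38% × 250.0 = 38.45 kg
  ZrO2: 10.39% × 250.0 = 25.98 kg
Per-oxide balance check per the reported batch figures, for the quoted basis mass (target by target, the sums agree once rounding is allowed for):
  SiO2: 111.8·0.6345 + 38.80·0.3296 = 83.73 kg (target 83.75 kg)
  TiO2: 55.27·0.9901 = 54.72 kg (target 54.72 kg)
  MgO: 11.91·0.9849 + 111.8·0.3163 = 47.09 kg (target 47.10 kg)
  BaO: 49.39·0.7785 = 38.45 kg (target 38.45 kg)
  ZrO2: 38.80·0.6694 = 25.97 kg (target 25.98 kg)
Auditing the glass mass value: net batch after ignition = 250.0 kg (per-oxide target masses sum to 250.0 kg; against the stated basis, 250.0 kg — differing by rounding only).
Batch total: Σ batch = 267.2 kg; LOI loss = Σ batch·LOI = 17.21 kg; yield = glass ÷ total batch = 93.56%.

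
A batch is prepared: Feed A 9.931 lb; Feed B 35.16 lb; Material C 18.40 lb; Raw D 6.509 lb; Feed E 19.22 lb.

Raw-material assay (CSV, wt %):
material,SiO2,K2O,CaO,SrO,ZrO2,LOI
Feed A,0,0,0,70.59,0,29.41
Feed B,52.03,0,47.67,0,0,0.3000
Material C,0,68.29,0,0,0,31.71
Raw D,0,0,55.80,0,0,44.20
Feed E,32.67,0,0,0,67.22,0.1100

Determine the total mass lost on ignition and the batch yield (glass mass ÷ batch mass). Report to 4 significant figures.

All arithmetic maintains exact precision through the solve. In-progress results are rounded to four significant figures when displayed. Exactly one rounding lands on each reported figure — all derived quantities are carried using the weight values on 77.46 lb of glass at full float precision (glass mass, totals, LOI, the five compositions, the yield), as set out in either problem or answer.
Each material's LOI contribution:
  Feed A: 9.931 × 0.2941 = 2.921 lb
  Feed B: 35.16 × 0.003000 = 0.1055 lb
  Material C: 18.40 × 0.3171 = 5.835 lb
  Raw D: 6.509 × 0.4420 = 2.877 lb
  Feed E: 19.22 × 0.001100 = 0.02114 lb
Total LOI = 11.76 lb
Glass = batch − LOI = 89.22 − 11.76 = 77.46 lb

LOI loss = 11.76 lb; glass = 77.46 lb; yield = 86.82%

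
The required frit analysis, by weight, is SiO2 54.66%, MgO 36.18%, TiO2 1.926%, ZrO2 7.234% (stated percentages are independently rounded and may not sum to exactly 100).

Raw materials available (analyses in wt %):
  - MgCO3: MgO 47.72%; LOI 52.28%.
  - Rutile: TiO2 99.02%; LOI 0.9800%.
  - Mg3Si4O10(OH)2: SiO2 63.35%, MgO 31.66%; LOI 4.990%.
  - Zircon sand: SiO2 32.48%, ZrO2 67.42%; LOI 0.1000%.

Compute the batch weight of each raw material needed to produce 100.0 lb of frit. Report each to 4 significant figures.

Intermediates are printed, rounded to four significant figures, in the printout. The whole derivation carries full precision in every operation. Each reported figure undergoes a single rounding. All derived quantities (totals, glass mass, ignition loss, yield, the four compositions) are re-derived from the weighed amounts per 100.0 lb of glass in exact precision as written in question or answer.
The oxide mass targets at 100.0 lb frit:
  SiO2: 54.66% × 100.0 = 54.66 lb
  MgO: 36.18% × 100.0 = 36.18 lb
  TiO2: 1.926% × 100.0 = 1.926 lb
  ZrO2: 7.234% × 100.0 = 7.234 lb
Checking each oxide sum given the weights on record, for the quoted basis mass (sum by sum, the targets are met up to rounding of the answer):
  SiO2: 80.78·0.6335 + 10.73·0.3248 = 54.66 lb (target 54.66 lb)
  MgO: 22.22·0.4772 + 80.78·0.3166 = 36.18 lb (target 36.18 lb)
  TiO2: 1.945·0.9902 = 1.926 lb (target 1.926 lb)
  ZrO2: 10.73·0.6742 = 7.234 lb (target 7.234 lb)
Glass-mass bookkeeping: batch Σ − ignition loss = 100.0 lb (targets for the oxides total 100.0 lb; with the basis standing at 100.0 lb — a pure rounding effect).
Adding the batch up: Σ batch = 115.7 lb; Σ batch·LOI gives LOI loss = 15.68 lb; glass ÷ batch gives a yield of 86.45%.

Batch per 100.0 lb frit:
  MgCO3: 22.22 lb
  Rutile: 1.945 lb
  Mg3Si4O10(OH)2: 80.78 lb
  Zircon sand: 10.73 lb
Total batch = 115.7 lb; LOI loss = 15.68 lb; yield = 86.45%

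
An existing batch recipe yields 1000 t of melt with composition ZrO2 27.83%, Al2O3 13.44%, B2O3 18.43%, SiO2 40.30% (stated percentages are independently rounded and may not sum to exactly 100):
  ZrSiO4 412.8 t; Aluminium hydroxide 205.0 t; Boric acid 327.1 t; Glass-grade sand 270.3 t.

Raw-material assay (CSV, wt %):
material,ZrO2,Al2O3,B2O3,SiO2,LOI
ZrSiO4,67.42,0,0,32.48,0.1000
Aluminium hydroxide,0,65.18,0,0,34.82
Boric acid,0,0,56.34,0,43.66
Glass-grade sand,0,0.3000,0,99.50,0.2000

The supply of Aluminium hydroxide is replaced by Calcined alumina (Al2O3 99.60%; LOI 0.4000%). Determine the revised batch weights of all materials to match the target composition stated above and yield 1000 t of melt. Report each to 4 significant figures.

Revised batch per 1000 t melt:
  ZrSiO4: 412.8 t
  Calcined alumina: 134.1 t
  Boric acid: 327.1 t
  Glass-grade sand: 270.3 t
Total batch = 1144 t; LOI loss = 144.3 t

Values along the way appear rounded to four significant digits alongside each step; the whole derivation carries exact precision through every step. A single rounding yields every reported value. Derived quantities are carried from the weighed amounts for 1000 t of glass in full float precision (yield, LOI, the four compositions, totals, net glass mass) as quoted within the problem or answer text.
Target oxide masses per 1000 t melt:
  ZrO2: 27.83% × 1000 = 278.3 t
  Al2O3: 13.44% × 1000 = 134.4 t
  B2O3: 18.43% × 1000 = 184.3 t
  SiO2: 40.30% × 1000 = 403.0 t
Verifying the oxide balance working from each reported weight, relative to the basis at hand (each sum matches its target mass modulo rounding of the values):
  ZrO2: 412.8·0.6742 = 278.3 t (target 278.3 t)
  Al2O3: 134.1·0.9960 + 270.3·0.003000 = 134.4 t (target 134.4 t)
  B2O3: 327.1·0.5634 = 184.3 t (target 184.3 t)
  SiO2: 412.8·0.3248 + 270.3·0.9950 = 403.0 t (target 403.0 t)
Auditing the glass mass value: batch total minus LOI = 1000 t (targets for the oxides total 1000 t; the stated basis being 1000 t — a pure rounding effect).
Adding the batch up: Σ batch = 1144 t; the LOI term Σ batch·LOI equals 144.3 t; as yield: glass ÷ batch → 87.39%.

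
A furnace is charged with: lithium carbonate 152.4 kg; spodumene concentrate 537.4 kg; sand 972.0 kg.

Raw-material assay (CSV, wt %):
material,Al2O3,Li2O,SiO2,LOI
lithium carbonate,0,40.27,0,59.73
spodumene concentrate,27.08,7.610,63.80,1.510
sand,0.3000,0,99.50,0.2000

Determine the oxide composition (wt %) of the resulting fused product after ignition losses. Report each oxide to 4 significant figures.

Glass mass = 1561 kg (batch 1662 − LOI 101.1).
Composition: Al2O3 9.511%, Li2O 6.553%, SiO2 83.94%

The whole derivation keeps full float precision in every operation. Working values are shown (rounded to 4 significant figures) as written; each reported value is rounded once only. Derived quantities (LOI, glass mass, the totals, yield, the three compositions) are carried in full float precision from the batch weights per 1561 kg of glass, as they appear in the question or the answer.
Mass of each oxide from the mix:
  Al2O3: 537.4·0.2708 + 972.0·0.003000 = 148.4 kg
  Li2O: 152.4·0.4027 + 537.4·0.07610 = 102.3 kg
  SiO2: 537.4·0.6380 + 972.0·0.9950 = 1310 kg
LOI: 152.4·0.5973 + 537.4·0.01510 + 972.0·0.002000 = 101.1 kg
Glass mass = batch − LOI = 1662 − 101.1 = 1561 kg (the oxide masses sum to this)
wt % = 100 × oxide mass / glass mass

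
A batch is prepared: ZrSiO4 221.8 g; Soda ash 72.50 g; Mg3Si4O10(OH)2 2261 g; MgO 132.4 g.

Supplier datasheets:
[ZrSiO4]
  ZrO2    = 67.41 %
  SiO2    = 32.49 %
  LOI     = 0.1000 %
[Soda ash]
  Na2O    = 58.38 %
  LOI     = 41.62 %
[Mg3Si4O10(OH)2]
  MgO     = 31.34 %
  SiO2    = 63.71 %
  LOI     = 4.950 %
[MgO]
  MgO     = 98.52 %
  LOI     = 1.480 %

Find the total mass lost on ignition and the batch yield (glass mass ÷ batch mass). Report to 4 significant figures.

Working values are printed rounded to four significant figures on the page. All internal work runs at full precision from start to finish — each reported figure takes just one rounding; derived quantities are computed in full float precision (glass mass, four oxide percentages, the totals, yield, ignition loss) from the batch weights per 2543 g of glass, as they appear in the question or the answer.
Ignition loss by material:
  ZrSiO4: 221.8 × 0.001000 = 0.2218 g
  Soda ash: 72.50 × 0.4162 = 30.17 g
  Mg3Si4O10(OH)2: 2261 × 0.04950 = 111.9 g
  MgO: 132.4 × 0.01480 = 1.960 g
Total LOI = 144.3 g
Glass = batch − LOI = 2688 − 144.3 = 2543 g

LOI loss = 144.3 g; glass = 2543 g; yield = 94.63%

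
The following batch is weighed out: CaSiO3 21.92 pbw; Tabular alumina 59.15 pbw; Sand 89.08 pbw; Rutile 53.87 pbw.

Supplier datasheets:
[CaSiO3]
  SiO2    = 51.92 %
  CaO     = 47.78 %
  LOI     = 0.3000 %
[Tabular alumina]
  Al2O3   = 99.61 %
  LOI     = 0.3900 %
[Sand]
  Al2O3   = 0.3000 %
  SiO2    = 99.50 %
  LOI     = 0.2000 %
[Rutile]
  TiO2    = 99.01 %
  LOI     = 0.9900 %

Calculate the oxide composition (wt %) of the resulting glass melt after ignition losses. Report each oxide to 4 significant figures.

Glass mass = 223.0 pbw (batch 224.0 − LOI 1.008).
Composition: Al2O3 26.54%, SiO2 44.85%, TiO2 23.92%, CaO 4.696%

All internal work holds exact precision at every stage — working values are displayed (rounded to 4 significant figures) as written; each reported value is rounded only once. Derived quantities, including LOI, four oxide percentages, net glass mass, the totals, yield, are computed using the weight values per 223.0 pbw of glass in exact precision as they appear in the question or the answer.
What the batch supplies per oxide:
  Al2O3: 59.15·0.9961 + 89.08·0.003000 = 59.19 pbw
  SiO2: 21.92·0.5192 + 89.08·0.9950 = 100.0 pbw
  TiO2: 53.87·0.9901 = 53.34 pbw
  CaO: 21.92·0.4778 = 10.47 pbw
LOI: 21.92·0.003000 + 59.15·0.003900 + 89.08·0.002000 + 53.87·0.009900 = 1.008 pbw
batch − LOI leaves glass = 224.0 − 1.008 = 223.0 pbw (equal to the oxide-mass sum)
wt % = oxide mass / glass mass × 100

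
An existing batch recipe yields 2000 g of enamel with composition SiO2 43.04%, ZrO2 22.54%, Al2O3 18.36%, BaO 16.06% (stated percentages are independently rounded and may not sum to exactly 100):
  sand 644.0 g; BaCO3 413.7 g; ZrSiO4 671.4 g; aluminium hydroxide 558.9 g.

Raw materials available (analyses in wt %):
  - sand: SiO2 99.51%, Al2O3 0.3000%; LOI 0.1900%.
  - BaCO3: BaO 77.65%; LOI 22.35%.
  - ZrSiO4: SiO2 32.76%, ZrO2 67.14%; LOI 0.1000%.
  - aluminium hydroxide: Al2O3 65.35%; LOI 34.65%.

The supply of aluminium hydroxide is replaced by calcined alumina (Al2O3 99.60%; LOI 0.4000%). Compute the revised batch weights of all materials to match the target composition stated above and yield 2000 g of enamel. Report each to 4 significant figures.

The whole derivation carries exact precision at every stage; values along the way are shown, rounded to four significant digits, between the steps — exactly one rounding lands on each reported result; all derived quantities are carried from the weighed amounts for 2000 g of glass in full float precision (totals, net glass mass, LOI, the four compositions, the yield), exactly as shown in the problem or the answer.
Oxide mass targets, per 2000 g enamel:
  SiO2: 43.04% × 2000 = 860.8 g
  ZrO2: 22.54% × 2000 = 450.8 g
  Al2O3: 18.36% × 2000 = 367.2 g
  BaO: 16.06% × 2000 = 321.2 g
Balance tally, oxide-wise, working from each reported weight, for the quoted basis mass (sums match the target masses given rounding of the digits):
  SiO2: 644.0·0.9951 + 671.4·0.3276 = 860.8 g (target 860.8 g)
  ZrO2: 671.4·0.6714 = 450.8 g (target 450.8 g)
  Al2O3: 644.0·0.003000 + 366.7·0.9960 = 367.2 g (target 367.2 g)
  BaO: 413.7·0.7765 = 321.2 g (target 321.2 g)
Glass-mass closure: total batch − LOI = 2000 g (oxide target masses add up to 2000 g; stated basis 2000 g — a pure rounding effect).
Adding the batch up: Σ batch = 2096 g; loss to ignition Σ batch·LOI = 95.82 g; glass ÷ batch gives a yield of 95.43%.

Revised batch per 2000 g enamel:
  sand: 644.0 g
  BaCO3: 413.7 g
  ZrSiO4: 671.4 g
  calcined alumina: 366.7 g
Total batch = 2096 g; LOI loss = 95.82 g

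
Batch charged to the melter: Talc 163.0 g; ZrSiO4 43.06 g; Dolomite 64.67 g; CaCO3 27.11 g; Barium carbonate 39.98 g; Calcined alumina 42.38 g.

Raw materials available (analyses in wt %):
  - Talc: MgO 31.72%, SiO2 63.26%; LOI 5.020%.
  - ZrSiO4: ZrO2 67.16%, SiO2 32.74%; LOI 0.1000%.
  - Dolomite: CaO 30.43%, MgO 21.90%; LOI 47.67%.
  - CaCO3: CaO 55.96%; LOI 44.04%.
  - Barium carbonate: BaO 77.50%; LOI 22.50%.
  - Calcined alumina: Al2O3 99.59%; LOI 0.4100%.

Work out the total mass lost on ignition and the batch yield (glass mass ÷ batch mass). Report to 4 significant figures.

LOI loss = 60.16 g; glass = 320.0 g; yield = 84.18%

In-progress results are displayed rounded to 4 significant digits when written out; the working math holds full float precision through the solve; a single rounding yields each reported value — derived quantities are rebuilt from the batch weights at 320.0 g of glass at exact precision (totals, ignition loss, yield, net glass mass, six oxide percentages) exactly as shown in question or answer.
Loss on ignition, line by line:
  Talc: 163.0 × 0.05020 = 8.183 g
  ZrSiO4: 43.06 × 0.001000 = 0.04306 g
  Dolomite: 64.67 × 0.4767 = 30.83 g
  CaCO3: 27.11 × 0.4404 = 11.94 g
  Barium carbonate: 39.98 × 0.2250 = 8.995 g
  Calcined alumina: 42.38 × 0.004100 = 0.1738 g
Total LOI = 60.16 g
Glass = batch − LOI = 380.2 − 60.16 = 320.0 g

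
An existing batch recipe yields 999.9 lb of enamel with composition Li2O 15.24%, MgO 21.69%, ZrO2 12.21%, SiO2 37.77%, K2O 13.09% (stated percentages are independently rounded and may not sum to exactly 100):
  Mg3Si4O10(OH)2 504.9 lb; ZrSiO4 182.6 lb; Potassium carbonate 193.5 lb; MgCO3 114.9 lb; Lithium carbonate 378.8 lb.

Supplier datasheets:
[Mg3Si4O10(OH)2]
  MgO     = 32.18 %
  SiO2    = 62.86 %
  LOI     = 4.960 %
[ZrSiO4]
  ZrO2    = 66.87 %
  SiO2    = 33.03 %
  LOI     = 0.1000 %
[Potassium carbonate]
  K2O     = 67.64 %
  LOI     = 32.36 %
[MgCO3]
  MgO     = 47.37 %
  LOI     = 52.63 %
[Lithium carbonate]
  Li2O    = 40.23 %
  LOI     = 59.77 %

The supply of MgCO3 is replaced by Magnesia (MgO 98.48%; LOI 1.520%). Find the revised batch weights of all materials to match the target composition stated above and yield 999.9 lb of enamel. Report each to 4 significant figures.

Full precision is carried from first step to last — values along the way are displayed, rounded to 4 significant digits, on the page — each reported value takes exactly one rounding; the derived quantities (LOI, the five compositions, net glass mass, totals, yield) are computed from the weighed amounts per 999.9 lb of glass at full float precision exactly as printed in the question or the answer.
Oxide mass targets, per 999.9 lb enamel:
  Li2O: 15.24% × 999.9 = 152.4 lb
  MgO: 21.69% × 999.9 = 216.9 lb
  ZrO2: 12.21% × 999.9 = 122.1 lb
  SiO2: 37.77% × 999.9 = 377.7 lb
  K2O: 13.09% × 999.9 = 130.9 lb
Per-oxide balance check applying the batch weights above, for the quoted basis mass (sums match the target masses net of answer rounding effects):
  Li2O: 378.8·0.4023 = 152.4 lb (target 152.4 lb)
  MgO: 504.9·0.3218 + 55.25·0.9848 = 216.9 lb (target 216.9 lb)
  ZrO2: 182.6·0.6687 = 122.1 lb (target 122.1 lb)
  SiO2: 504.9·0.6286 + 182.6·0.3303 = 377.7 lb (target 377.7 lb)
  K2O: 193.5·0.6764 = 130.9 lb (target 130.9 lb)
Glass mass check: the batch minus its LOI: 1000 lb (targets for the oxides total 999.9 lb; basis as stated: 999.9 lb — a pure rounding effect).
Whole-batch sum: Σ batch = 1315 lb; LOI loss = Σ batch·LOI = 315.1 lb; yield = glass ÷ total batch = 76.04%.

Revised batch per 999.9 lb enamel:
  Mg3Si4O10(OH)2: 504.9 lb
  ZrSiO4: 182.6 lb
  Potassium carbonate: 193.5 lb
  Magnesia: 55.25 lb
  Lithium carbonate: 378.8 lb
Total batch = 1315 lb; LOI loss = 315.1 lb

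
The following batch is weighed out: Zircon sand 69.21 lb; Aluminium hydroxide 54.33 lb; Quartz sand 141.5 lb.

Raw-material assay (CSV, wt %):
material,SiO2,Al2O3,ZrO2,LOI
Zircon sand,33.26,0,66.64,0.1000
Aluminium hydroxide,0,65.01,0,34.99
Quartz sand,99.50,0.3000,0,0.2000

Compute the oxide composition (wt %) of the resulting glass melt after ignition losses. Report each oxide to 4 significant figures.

Glass mass = 245.7 lb (batch 265.0 − LOI 19.36).
Composition: SiO2 66.68%, Al2O3 14.55%, ZrO2 18.77%

In-progress results are displayed, rounded to 4 significant figures, when written out. The whole derivation holds full precision in every operation. Each reported value is rounded only once; the derived quantities, including ignition loss, three oxide percentages, net glass mass, the yield, totals, are computed from the weighed amounts for 245.7 lb of glass at full precision as quoted within the problem or answer text.
Oxide-by-oxide delivered mass:
  SiO2: 69.21·0.3326 + 141.5·0.9950 = 163.8 lb
  Al2O3: 54.33·0.6501 + 141.5·0.003000 = 35.74 lb
  ZrO2: 69.21·0.6664 = 46.12 lb
LOI: 69.21·0.001000 + 54.33·0.3499 + 141.5·0.002000 = 19.36 lb
The glass mass, total less LOI, = 265.0 − 19.36 = 245.7 lb (equal to the oxide-mass sum)
percent share: oxide ÷ glass, ×100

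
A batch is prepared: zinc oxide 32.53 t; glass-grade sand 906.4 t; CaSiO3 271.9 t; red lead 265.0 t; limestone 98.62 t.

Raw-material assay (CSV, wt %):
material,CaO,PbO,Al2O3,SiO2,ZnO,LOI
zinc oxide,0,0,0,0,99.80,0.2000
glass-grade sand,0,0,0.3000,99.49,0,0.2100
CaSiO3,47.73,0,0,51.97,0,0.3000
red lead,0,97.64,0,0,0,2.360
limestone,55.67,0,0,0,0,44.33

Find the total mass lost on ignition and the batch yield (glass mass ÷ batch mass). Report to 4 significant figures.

All internal work maintains full precision from start to finish. Mid-chain values are displayed (rounded to 4 significant digits) in the printout; each reported number undergoes a single rounding — derived quantities are carried using the weight values per 1522 t of glass in full precision (glass mass, the five compositions, yield, LOI, totals) exactly as shown in the problem or the answer.
Ignition loss by material:
  zinc oxide: 32.53 × 0.002000 = 0.06506 t
  glass-grade sand: 906.4 × 0.002100 = 1.903 t
  CaSiO3: 271.9 × 0.003000 = 0.8157 t
  red lead: 265.0 × 0.02360 = 6.254 t
  limestone: 98.62 × 0.4433 = 43.72 t
Total LOI = 52.76 t
Glass = batch − LOI = 1574 − 52.76 = 1522 t

LOI loss = 52.76 t; glass = 1522 t; yield = 96.65%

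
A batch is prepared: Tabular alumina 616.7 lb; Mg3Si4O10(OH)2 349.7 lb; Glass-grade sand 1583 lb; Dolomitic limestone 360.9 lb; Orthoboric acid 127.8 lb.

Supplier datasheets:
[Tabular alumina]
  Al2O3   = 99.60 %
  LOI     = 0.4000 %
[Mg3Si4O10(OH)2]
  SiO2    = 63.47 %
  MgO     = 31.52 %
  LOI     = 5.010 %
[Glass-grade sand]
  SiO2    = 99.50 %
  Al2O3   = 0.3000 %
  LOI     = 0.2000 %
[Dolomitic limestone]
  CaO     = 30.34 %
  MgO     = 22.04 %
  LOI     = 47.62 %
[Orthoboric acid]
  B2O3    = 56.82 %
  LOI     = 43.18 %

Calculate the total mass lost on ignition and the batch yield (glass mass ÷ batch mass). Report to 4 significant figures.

Each numeric step holds exact precision from first step to last. In-progress results are printed with 4-significant-figure rounding alongside each step. Every reported figure receives exactly one rounding; derived quantities, which include LOI, yield, the five compositions, glass mass, the totals, are re-derived at full float precision, as they appear in question or answer, starting from the weights at 2788 lb of glass.
Loss on ignition, line by line:
  Tabular alumina: 616.7 × 0.004000 = 2.467 lb
  Mg3Si4O10(OH)2: 349.7 × 0.05010 = 17.52 lb
  Glass-grade sand: 1583 × 0.002000 = 3.166 lb
  Dolomitic limestone: 360.9 × 0.4762 = 171.9 lb
  Orthoboric acid: 127.8 × 0.4318 = 55.18 lb
Total LOI = 250.2 lb
Glass = batch − LOI = 3038 − 250.2 = 2788 lb

LOI loss = 250.2 lb; glass = 2788 lb; yield = 91.76%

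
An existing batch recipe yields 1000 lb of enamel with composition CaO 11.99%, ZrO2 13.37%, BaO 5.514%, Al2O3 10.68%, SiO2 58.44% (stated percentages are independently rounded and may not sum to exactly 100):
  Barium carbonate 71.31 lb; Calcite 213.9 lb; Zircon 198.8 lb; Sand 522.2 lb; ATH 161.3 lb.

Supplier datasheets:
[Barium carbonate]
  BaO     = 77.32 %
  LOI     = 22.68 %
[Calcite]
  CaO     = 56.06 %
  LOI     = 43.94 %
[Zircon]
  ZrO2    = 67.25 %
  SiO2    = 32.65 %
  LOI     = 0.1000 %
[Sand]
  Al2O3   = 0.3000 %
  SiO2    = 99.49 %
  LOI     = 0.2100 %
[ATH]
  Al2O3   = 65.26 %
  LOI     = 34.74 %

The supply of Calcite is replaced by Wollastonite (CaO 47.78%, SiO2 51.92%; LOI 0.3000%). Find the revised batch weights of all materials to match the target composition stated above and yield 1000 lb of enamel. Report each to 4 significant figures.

Revised batch per 1000 lb enamel:
  Barium carbonate: 71.31 lb
  Wollastonite: 250.9 lb
  Zircon: 198.8 lb
  Sand: 391.2 lb
  ATH: 161.9 lb
Total batch = 1074 lb; LOI loss = 74.19 lb

Rounding to 4 significant figures governs each in-between result as shown; every computation runs at full float precision at all times — every reported figure is rounded only once; the derived quantities, including five oxide percentages, glass mass, the yield, totals, ignition loss, are recomputed using the weight values at 1000 lb of glass at full float precision as set out in problem or answer.
Target masses of each oxide per 1000 lb enamel:
  CaO: 11.99% × 1000 = 119.9 lb
  ZrO2: 13.37% × 1000 = 133.7 lb
  BaO: 5.514% × 1000 = 55.14 lb
  Al2O3: 10.68% × 1000 = 106.8 lb
  SiO2: 58.44% × 1000 = 584.4 lb
Mass-balance tally per oxide on the weights just shown, under the basis named above (oxide sums agree with the targets net of answer rounding effects):
  CaO: 250.9·0.4778 = 119.9 lb (target 119.9 lb)
  ZrO2: 198.8·0.6725 = 133.7 lb (target 133.7 lb)
  BaO: 71.31·0.7732 = 55.14 lb (target 55.14 lb)
  Al2O3: 391.2·0.003000 + 161.9·0.6526 = 106.8 lb (target 106.8 lb)
  SiO2: 250.9·0.5192 + 198.8·0.3265 + 391.2·0.9949 = 584.4 lb (target 584.4 lb)
The glass-mass cross-check: whole batch net of LOI = 999.9 lb (the targets, summed, come to 999.9 lb; stated basis 1000 lb — rounding explains the deltas).
Batch total: Σ batch = 1074 lb; loss to ignition Σ batch·LOI = 74.19 lb; yield, glass over the total, = 93.09%.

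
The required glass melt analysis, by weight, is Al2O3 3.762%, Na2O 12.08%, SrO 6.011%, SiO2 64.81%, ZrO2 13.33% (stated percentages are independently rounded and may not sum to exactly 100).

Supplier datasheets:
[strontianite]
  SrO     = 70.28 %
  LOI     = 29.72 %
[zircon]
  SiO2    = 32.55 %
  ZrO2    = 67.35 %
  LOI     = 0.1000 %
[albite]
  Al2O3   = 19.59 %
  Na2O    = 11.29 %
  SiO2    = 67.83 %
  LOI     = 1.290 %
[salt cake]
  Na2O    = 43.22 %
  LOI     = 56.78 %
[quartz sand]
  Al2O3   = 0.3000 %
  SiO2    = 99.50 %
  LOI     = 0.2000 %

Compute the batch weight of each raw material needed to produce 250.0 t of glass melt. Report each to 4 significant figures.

Every computation maintains full float precision at each step; working values are printed with 4-significant-figure rounding between the steps. Every reported result includes exactly one rounding — all derived quantities are computed from the weighed amounts per 250.0 t of glass at full float precision (totals, net glass mass, ignition loss, the yield, five oxide percentages) as set out in the problem or answer text.
Per-oxide target masses for 250.0 t glass melt:
  Al2O3: 3.762% × 250.0 = 9.405 t
  Na2O: 12.08% × 250.0 = 30.20 t
  SrO: 6.011% × 250.0 = 15.03 t
  SiO2: 64.81% × 250.0 = 162.0 t
  ZrO2: 13.33% × 250.0 = 33.33 t
Sums-versus-targets review from the weights as reported, on the stated basis (target by target, the sums agree net of answer rounding effects):
  Al2O3: 46.25·0.1959 + 115.1·0.003000 = 9.406 t (target 9.405 t)
  Na2O: 46.25·0.1129 + 57.79·0.4322 = 30.20 t (target 30.20 t)
  SrO: 21.38·0.7028 = 15.03 t (target 15.03 t)
  SiO2: 49.48·0.3255 + 46.25·0.6783 + 115.1·0.9950 = 162.0 t (target 162.0 t)
  ZrO2: 49.48·0.6735 = 33.32 t (target 33.33 t)
Auditing the glass mass value: batch total minus LOI = 250.0 t (targets for the oxides total 250.0 t; stated basis 250.0 t — a pure rounding effect).
Batch total: Σ batch = 290.0 t; the LOI term Σ batch·LOI equals 40.04 t; yield: glass divided by total = 86.19%.

Batch per 250.0 t glass melt:
  strontianite: 21.38 t
  zircon: 49.48 t
  albite: 46.25 t
  salt cake: 57.79 t
  quartz sand: 115.1 t
Total batch = 290.0 t; LOI loss = 40.04 t; yield = 86.19%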